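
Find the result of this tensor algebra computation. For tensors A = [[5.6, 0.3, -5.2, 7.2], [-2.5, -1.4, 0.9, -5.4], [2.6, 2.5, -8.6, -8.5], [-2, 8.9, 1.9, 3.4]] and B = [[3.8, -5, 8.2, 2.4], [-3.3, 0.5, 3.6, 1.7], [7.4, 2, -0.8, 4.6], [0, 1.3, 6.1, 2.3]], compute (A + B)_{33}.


Tensor addition is component-wise: (A + B)_{ij} = A_{ij} + B_{ij}.
A_{33} = -8.6
B_{33} = -0.8
(A + B)_{33} = -8.6 + -0.8 = -9.4

-9.4


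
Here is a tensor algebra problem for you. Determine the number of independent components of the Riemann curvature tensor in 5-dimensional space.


The Riemann tensor in d dimensions has d^2(d^2 - 1)/12 independent components.
d = 5, so d^2 = 25
d^2 - 1 = 24
d^2(d^2 - 1) = 25 * 24 = 600
Divide by 12: 600 / 12 = 50

50


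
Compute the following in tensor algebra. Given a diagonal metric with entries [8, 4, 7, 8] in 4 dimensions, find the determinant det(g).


For a diagonal metric, the determinant is the product of diagonal entries.
Diagonal entries: 8, 4, 7, 8
det(g) = 8 * 4 * 7 * 8 = 1792

1792


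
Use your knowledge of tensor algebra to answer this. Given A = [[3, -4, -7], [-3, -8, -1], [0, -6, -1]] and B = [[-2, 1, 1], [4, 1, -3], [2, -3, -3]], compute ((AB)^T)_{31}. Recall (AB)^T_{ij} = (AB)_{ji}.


(AB)^T_{ij} = (AB)_{ji} = sum_k A_{jk} B_{ki}.
For i=3, j=1 we need (AB)_{13}:
A_{11} * B_{13} = 3 * 1 = 3
A_{12} * B_{23} = -4 * -3 = 12
A_{13} * B_{33} = -7 * -3 = 21
Sum = 3 + 12 + 21 = 36

36


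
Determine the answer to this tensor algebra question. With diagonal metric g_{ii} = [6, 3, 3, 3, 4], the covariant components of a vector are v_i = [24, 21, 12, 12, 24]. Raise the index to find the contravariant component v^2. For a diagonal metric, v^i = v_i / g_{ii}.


To raise an index with a diagonal metric: v^i = v_i / g_{ii}.
For index 2: v_2 = 21, g_{22} = 3
v^2 = 21 / 3 = 7

7


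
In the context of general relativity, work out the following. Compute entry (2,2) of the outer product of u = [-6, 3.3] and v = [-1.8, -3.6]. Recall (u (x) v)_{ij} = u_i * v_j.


The outer product entry T_{ij} = u_i * v_j.
We need i=2, j=2.
u_2 = 3.3, v_2 = -3.6
T_{2,2} = 3.3 * -3.6 = -11.88

-11.88


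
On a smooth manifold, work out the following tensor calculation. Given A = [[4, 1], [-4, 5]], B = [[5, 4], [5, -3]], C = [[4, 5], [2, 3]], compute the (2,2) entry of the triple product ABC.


(ABC)_{22} = sum_m (AB)_{2m} C_{m2}. First compute row 2 of AB.
(AB)_{21} = -4*5 + 5*5 = 5
(AB)_{22} = -4*4 + 5*-3 = -31
Now contract with column 2 of C:
(AB)_{21} * C_{12} = 5 * 5 = 25
(AB)_{22} * C_{22} = -31 * 3 = -93
(ABC)_{22} = 25 + -93 = -68

-68


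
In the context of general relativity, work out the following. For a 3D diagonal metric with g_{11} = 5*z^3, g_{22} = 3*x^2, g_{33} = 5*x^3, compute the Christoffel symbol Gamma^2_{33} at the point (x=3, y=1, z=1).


For a diagonal metric, Gamma^k_{ij} = (1/2) g^{kk} (dg_{ik}/dx_j + dg_{jk}/dx_i - dg_{ij}/dx_k).
The metric is diagonal, so g_{ab} = 0 for a != b.
At the given point: g_{11} = 5, g_{22} = 27, g_{33} = 135
g^{22} = 1/27
dg_{32}/dx_3 = 0 (off-diagonal)
dg_{32}/dx_3 = 0 (off-diagonal)
dg_{33}/dx_2 = dg_{33}/dx_2 = 0
Numerator = 0 + 0 - 0 = 0
Gamma^2_{33} = 0 / (2 * 27) = 0

0


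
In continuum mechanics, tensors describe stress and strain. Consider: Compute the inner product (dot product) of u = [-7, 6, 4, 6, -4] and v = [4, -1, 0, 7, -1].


The inner product u . v = sum of u_i * v_i.
Term-by-term: -7 * 4, 6 * -1, 4 * 0, 6 * 7, -4 * -1
Products: -28, -6, 0, 42, 4
Sum = -28 + -6 + 0 + 42 + 4 = 12

12


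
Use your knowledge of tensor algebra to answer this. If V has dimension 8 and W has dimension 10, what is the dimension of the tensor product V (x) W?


The dimension of a tensor product is the product of dimensions.
dim(V) = 8, dim(W) = 10
dim(V (x) W) = 8 * 10 = 80

80


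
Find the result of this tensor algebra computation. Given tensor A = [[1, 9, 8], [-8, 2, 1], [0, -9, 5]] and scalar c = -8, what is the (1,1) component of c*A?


Scalar multiplication: (cA)_{ij} = c * A_{ij}.
c = -8
A_{11} = 1
(cA)_{11} = -8 * 1 = -8

-8


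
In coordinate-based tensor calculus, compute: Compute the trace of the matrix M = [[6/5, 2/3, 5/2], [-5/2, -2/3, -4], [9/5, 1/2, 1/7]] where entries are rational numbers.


The trace is the sum of diagonal entries.
Diagonal: M[1,1] = 6/5, M[2,2] = -2/3, M[3,3] = 1/7
Tr(M) = 6/5 + -2/3 + 1/7
Computing step by step:
After adding M[1,1]: 6/5
After adding M[2,2]: 8/15
After adding M[3,3]: 71/105
Tr(M) = 71/105

71/105


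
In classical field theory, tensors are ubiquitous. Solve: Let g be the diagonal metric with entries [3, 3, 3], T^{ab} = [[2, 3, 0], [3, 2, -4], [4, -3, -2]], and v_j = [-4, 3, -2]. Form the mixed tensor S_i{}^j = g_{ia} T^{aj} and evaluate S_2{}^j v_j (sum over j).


Step 1: lower the first index. For a diagonal metric, g_{ia} T^{aj} = g_{ii} T^{ij} (no sum on i).
g_{22} = 3
S_2{}^1 = 3 * T^{21} = 3 * 3 = 9
S_2{}^2 = 3 * T^{22} = 3 * 2 = 6
S_2{}^3 = 3 * T^{23} = 3 * -4 = -12
Step 2: contract S_2{}^j with v_j.
S_2{}^1 * v_1 = 9 * -4 = -36
S_2{}^2 * v_2 = 6 * 3 = 18
S_2{}^3 * v_3 = -12 * -2 = 24
Result = -36 + 18 + 24 = 6

6


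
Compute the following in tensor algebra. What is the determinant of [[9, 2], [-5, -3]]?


For a 2x2 matrix [[a, b], [c, d]], det = a*d - b*c.
a = 9, b = 2, c = -5, d = -3
a*d = 9 * -3 = -27
b*c = 2 * -5 = -10
det = -27 - -10 = -17

-17


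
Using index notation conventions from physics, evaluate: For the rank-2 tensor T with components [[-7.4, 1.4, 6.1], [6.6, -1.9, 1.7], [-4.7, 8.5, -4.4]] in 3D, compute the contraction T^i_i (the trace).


The contraction (trace) of a rank-2 tensor is the sum of its diagonal elements.
Diagonal entries: A[1,1] = -7.4, A[2,2] = -1.9, A[3,3] = -4.4
Tr(A) = -7.4 + -1.9 + -4.4 = -13.7

-13.7


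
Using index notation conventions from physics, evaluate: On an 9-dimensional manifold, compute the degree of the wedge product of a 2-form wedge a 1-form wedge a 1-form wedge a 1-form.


The degree of a wedge product is the sum of the degrees of the individual forms.
Degrees: 2, 1, 1, 1
Total degree = 2 + 1 + 1 + 1 = 5

5


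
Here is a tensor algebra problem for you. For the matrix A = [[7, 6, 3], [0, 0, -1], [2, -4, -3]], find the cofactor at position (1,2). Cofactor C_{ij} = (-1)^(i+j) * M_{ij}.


To find cofactor C_{12}, delete row 1 and column 2.
The resulting 2x2 submatrix is: [[0, -1], [2, -3]]
Minor M_{12} = 0*-3 - -1*2
  = 0 - -2 = 2
Sign = (-1)^(1+2) = (-1)^3 = -1
Cofactor C_{12} = -1 * 2 = -2

-2


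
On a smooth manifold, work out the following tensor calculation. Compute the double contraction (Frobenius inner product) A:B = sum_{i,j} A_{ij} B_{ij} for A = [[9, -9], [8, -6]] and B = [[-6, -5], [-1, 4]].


A:B = sum over all i,j of A_{ij} * B_{ij}.
Row 1: 9*-6=-54, -9*-5=45 => row sum = -9
Row 2: 8*-1=-8, -6*4=-24 => row sum = -32
Total = -9 + -32 = -41

-41


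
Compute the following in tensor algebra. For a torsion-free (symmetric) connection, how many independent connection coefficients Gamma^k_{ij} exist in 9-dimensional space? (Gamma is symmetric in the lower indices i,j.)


Christoffel symbols Gamma^k_{ij} are symmetric in i,j, so there are d * d(d+1)/2 independent symbols.
d = 9
d(d+1)/2 = 9 * 10 / 2 = 45
Total = 9 * 45 = 405

405


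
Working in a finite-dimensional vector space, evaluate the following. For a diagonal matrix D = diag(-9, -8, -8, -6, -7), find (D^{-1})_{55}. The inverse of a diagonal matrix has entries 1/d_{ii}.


For a diagonal matrix, the inverse has entries (D^{-1})_{ii} = 1/d_{ii}.
The diagonal entries are: d_{11} = -9, d_{22} = -8, d_{33} = -8, d_{44} = -6, d_{55} = -7
We need (D^{-1})_{55} = 1/d_{55} = 1/-7 = -1/7

-1/7


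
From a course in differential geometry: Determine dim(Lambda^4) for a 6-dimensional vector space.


The dimension of the space of p-forms on an n-dimensional space is C(n, p).
n = 6, p = 4
C(6, 4) = 6! / (4! * 2!) = 15

15


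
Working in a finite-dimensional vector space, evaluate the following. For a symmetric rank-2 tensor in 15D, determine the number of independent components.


A symmetric rank-2 tensor in d dimensions has d(d+1)/2 independent components.
d = 15
d(d+1)/2 = 15 * 16 / 2 = 240 / 2 = 120

120


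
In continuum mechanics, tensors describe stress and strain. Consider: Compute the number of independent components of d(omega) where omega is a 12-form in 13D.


The exterior derivative of a p-form is a (p+1)-form.
Its number of independent components is C(n, p+1).
n = 13, p+1 = 13
C(13, 13) = 1

1


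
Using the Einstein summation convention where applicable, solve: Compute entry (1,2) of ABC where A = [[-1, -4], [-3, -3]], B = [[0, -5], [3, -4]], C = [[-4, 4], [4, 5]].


(ABC)_{12} = sum_m (AB)_{1m} C_{m2}. First compute row 1 of AB.
(AB)_{11} = -1*0 + -4*3 = -12
(AB)_{12} = -1*-5 + -4*-4 = 21
Now contract with column 2 of C:
(AB)_{11} * C_{12} = -12 * 4 = -48
(AB)_{12} * C_{22} = 21 * 5 = 105
(ABC)_{12} = -48 + 105 = 57

57


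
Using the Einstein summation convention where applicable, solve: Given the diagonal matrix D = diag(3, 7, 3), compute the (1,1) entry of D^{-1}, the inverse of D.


For a diagonal matrix, the inverse has entries (D^{-1})_{ii} = 1/d_{ii}.
The diagonal entries are: d_{11} = 3, d_{22} = 7, d_{33} = 3
We need (D^{-1})_{11} = 1/d_{11} = 1/3 = 1/3

1/3


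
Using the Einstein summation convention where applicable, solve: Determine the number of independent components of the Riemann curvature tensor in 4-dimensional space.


The Riemann tensor in d dimensions has d^2(d^2 - 1)/12 independent components.
d = 4, so d^2 = 16
d^2 - 1 = 15
d^2(d^2 - 1) = 16 * 15 = 240
Divide by 12: 240 / 12 = 20

20


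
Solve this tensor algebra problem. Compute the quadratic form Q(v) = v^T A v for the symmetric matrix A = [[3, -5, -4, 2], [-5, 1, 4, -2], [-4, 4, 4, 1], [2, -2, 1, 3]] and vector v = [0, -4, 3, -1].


First compute Av:
(Av)_1 = 3*0 + -5*-4 + -4*3 + 2*-1 = 6
(Av)_2 = -5*0 + 1*-4 + 4*3 + -2*-1 = 10
(Av)_3 = -4*0 + 4*-4 + 4*3 + 1*-1 = -5
(Av)_4 = 2*0 + -2*-4 + 1*3 + 3*-1 = 8
Av = [6, 10, -5, 8]
Then v^T (Av) = 0*6 + -4*10 + 3*-5 + -1*8
= 0 + -40 + -15 + -8 = -63

-63


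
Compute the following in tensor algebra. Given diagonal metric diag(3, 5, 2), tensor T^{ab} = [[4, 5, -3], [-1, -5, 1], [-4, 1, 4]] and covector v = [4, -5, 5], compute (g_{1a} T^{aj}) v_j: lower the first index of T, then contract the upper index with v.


Step 1: lower the first index. For a diagonal metric, g_{ia} T^{aj} = g_{ii} T^{ij} (no sum on i).
g_{11} = 3
S_1{}^1 = 3 * T^{11} = 3 * 4 = 12
S_1{}^2 = 3 * T^{12} = 3 * 5 = 15
S_1{}^3 = 3 * T^{13} = 3 * -3 = -9
Step 2: contract S_1{}^j with v_j.
S_1{}^1 * v_1 = 12 * 4 = 48
S_1{}^2 * v_2 = 15 * -5 = -75
S_1{}^3 * v_3 = -9 * 5 = -45
Result = 48 + -75 + -45 = -72

-72


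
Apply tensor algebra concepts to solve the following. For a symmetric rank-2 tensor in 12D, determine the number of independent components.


A symmetric rank-2 tensor in d dimensions has d(d+1)/2 independent components.
d = 12
d(d+1)/2 = 12 * 13 / 2 = 156 / 2 = 78

78


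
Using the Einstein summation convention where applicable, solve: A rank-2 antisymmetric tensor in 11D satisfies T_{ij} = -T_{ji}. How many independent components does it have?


An antisymmetric rank-2 tensor satisfies A_{ij} = -A_{ji}, so diagonal entries are zero.
The independent components are the upper-triangular entries: C(n, 2) = n(n-1)/2.
n = 11
C(11, 2) = 11 * 10 / 2 = 110 / 2 = 55

55


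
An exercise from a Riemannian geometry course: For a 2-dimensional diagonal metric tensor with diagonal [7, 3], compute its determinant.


For a diagonal metric, the determinant is the product of diagonal entries.
Diagonal entries: 7, 3
det(g) = 7 * 3 = 21

21


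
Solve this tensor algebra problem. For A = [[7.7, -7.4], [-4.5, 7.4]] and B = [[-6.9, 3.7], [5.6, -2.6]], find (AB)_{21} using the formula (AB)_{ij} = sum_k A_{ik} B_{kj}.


(AB)_{ij} = sum_k A_{ik} B_{kj}.
For i=2, j=1:
A_{21} * B_{11} = -4.5 * -6.9 = 31.05
A_{22} * B_{21} = 7.4 * 5.6 = 41.44
Sum = 31.05 + 41.44 = 72.49

72.49


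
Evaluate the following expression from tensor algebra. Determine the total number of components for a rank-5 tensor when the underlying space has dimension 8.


The number of components of a rank-r tensor in d dimensions is d^r.
Here d = 8 and r = 5.
8^5 = 32768

32768


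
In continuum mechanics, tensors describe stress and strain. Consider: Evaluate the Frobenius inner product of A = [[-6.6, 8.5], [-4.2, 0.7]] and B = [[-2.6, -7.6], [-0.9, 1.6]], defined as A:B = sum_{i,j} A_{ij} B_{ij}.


A:B = sum over all i,j of A_{ij} * B_{ij}.
Row 1: -6.6*-2.6=17.16, 8.5*-7.6=-64.6 => row sum = -47.44
Row 2: -4.2*-0.9=3.78, 0.7*1.6=1.12 => row sum = 4.9
Total = -47.44 + 4.9 = -42.54

-42.54


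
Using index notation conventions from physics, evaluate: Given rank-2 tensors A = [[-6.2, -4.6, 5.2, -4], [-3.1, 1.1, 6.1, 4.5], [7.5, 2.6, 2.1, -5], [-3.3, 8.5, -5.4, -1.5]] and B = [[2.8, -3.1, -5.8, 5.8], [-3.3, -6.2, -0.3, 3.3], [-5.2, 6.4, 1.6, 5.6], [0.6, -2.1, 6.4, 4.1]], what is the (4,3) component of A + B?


Tensor addition is component-wise: (A + B)_{ij} = A_{ij} + B_{ij}.
A_{43} = -5.4
B_{43} = 6.4
(A + B)_{43} = -5.4 + 6.4 = 1

1


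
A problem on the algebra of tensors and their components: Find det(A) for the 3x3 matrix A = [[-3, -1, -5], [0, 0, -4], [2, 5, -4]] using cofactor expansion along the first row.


Expanding along the first row, det(A) = a11*M_11 - a12*M_12 + a13*M_13, where M_1j is the (1,j) minor.
Minor M_11 = 0*-4 - -4*5 = 20
Minor M_12 = 0*-4 - -4*2 = 8
Minor M_13 = 0*5 - 0*2 = 0
det = -3*(20) - -1*(8) + -5*(0)
    = -60 - -8 + 0
    = -52

-52


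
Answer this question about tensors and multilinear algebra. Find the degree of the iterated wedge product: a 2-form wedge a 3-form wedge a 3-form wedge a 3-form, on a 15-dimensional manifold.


The degree of a wedge product is the sum of the degrees of the individual forms.
Degrees: 2, 3, 3, 3
Total degree = 2 + 3 + 3 + 3 = 11

11


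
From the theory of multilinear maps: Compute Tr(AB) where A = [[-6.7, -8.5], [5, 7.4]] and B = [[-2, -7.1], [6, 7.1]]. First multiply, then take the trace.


Tr(AB) = sum_i (AB)_{ii} where (AB)_{ii} = sum_k A_{ik} B_{ki}.
(AB)_{11} = -6.7*-2 + -8.5*6 = -37.6
(AB)_{22} = 5*-7.1 + 7.4*7.1 = 17.04
Tr(AB) = -37.6 + 17.04 = -20.56

-20.56


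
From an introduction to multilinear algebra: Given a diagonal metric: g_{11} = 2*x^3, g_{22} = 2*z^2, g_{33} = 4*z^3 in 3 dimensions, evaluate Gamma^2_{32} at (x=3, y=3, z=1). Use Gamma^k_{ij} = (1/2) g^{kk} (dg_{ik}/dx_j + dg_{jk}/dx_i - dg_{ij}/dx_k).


For a diagonal metric, Gamma^k_{ij} = (1/2) g^{kk} (dg_{ik}/dx_j + dg_{jk}/dx_i - dg_{ij}/dx_k).
The metric is diagonal, so g_{ab} = 0 for a != b.
At the given point: g_{11} = 54, g_{22} = 2, g_{33} = 4
g^{22} = 1/2
dg_{32}/dx_2 = 0 (off-diagonal)
dg_{22}/dx_3 = dg_{22}/dx_3 = 4
dg_{32}/dx_2 = 0 (off-diagonal)
Numerator = 0 + 4 - 0 = 4
Gamma^2_{32} = 4 / (2 * 2) = 1

1


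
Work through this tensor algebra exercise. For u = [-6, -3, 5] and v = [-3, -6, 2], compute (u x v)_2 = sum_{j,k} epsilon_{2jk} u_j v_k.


(u x v)_2 = sum_{j,k} epsilon_{2jk} u_j v_k. Only permutations of (1,2,3) contribute; the two non-zero terms are:
eps_{213} u_1 v_3 = -1 * -6 * 2 = 12
eps_{231} u_3 v_1 = 1 * 5 * -3 = -15
(u x v)_2 = -3

-3


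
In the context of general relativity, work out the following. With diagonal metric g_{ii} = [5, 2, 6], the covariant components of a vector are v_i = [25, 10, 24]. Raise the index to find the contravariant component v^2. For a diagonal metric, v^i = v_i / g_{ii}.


To raise an index with a diagonal metric: v^i = v_i / g_{ii}.
For index 2: v_2 = 10, g_{22} = 2
v^2 = 10 / 2 = 5

5


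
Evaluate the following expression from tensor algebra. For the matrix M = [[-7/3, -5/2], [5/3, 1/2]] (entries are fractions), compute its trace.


The trace is the sum of diagonal entries.
Diagonal: M[1,1] = -7/3, M[2,2] = 1/2
Tr(M) = -7/3 + 1/2
Computing step by step:
After adding M[1,1]: -7/3
After adding M[2,2]: -11/6
Tr(M) = -11/6

-11/6


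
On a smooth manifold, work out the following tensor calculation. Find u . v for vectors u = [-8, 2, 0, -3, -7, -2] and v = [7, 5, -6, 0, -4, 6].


The inner product u . v = sum of u_i * v_i.
Term-by-term: -8 * 7, 2 * 5, 0 * -6, -3 * 0, -7 * -4, -2 * 6
Products: -56, 10, 0, 0, 28, -12
Sum = -56 + 10 + 0 + 0 + 28 + -12 = -30

-30


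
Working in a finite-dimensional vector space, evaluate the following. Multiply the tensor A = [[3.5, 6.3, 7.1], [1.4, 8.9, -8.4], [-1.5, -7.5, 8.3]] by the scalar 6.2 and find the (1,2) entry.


Scalar multiplication: (cA)_{ij} = c * A_{ij}.
c = 6.2
A_{12} = 6.3
(cA)_{12} = 6.2 * 6.3 = 39.06

39.06


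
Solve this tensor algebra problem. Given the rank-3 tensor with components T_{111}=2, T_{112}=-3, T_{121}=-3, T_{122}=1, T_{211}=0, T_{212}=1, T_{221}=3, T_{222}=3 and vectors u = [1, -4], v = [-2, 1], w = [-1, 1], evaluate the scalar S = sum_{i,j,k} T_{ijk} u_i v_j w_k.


S = sum over i,j,k of T_{ijk} u_i v_j w_k. Expanding all 8 terms:
T_{111}*u_1*v_1*w_1 = 2*1*-2*-1 = 4  (running total: 4)
T_{112}*u_1*v_1*w_2 = -3*1*-2*1 = 6  (running total: 10)
T_{121}*u_1*v_2*w_1 = -3*1*1*-1 = 3  (running total: 13)
T_{122}*u_1*v_2*w_2 = 1*1*1*1 = 1  (running total: 14)
T_{211}*u_2*v_1*w_1 = 0*-4*-2*-1 = 0  (running total: 14)
T_{212}*u_2*v_1*w_2 = 1*-4*-2*1 = 8  (running total: 22)
T_{221}*u_2*v_2*w_1 = 3*-4*1*-1 = 12  (running total: 34)
T_{222}*u_2*v_2*w_2 = 3*-4*1*1 = -12  (running total: 22)
S = 22

22


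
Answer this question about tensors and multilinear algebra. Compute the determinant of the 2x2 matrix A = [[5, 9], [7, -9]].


For a 2x2 matrix [[a, b], [c, d]], det = a*d - b*c.
a = 5, b = 9, c = 7, d = -9
a*d = 5 * -9 = -45
b*c = 9 * 7 = 63
det = -45 - 63 = -108

-108


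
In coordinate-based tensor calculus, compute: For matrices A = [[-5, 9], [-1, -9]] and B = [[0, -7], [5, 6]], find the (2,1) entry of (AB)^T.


(AB)^T_{ij} = (AB)_{ji} = sum_k A_{jk} B_{ki}.
For i=2, j=1 we need (AB)_{12}:
A_{11} * B_{12} = -5 * -7 = 35
A_{12} * B_{22} = 9 * 6 = 54
Sum = 35 + 54 = 89

89


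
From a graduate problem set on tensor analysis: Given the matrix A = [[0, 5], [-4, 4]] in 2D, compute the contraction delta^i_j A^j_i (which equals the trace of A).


The contraction (trace) of a rank-2 tensor is the sum of its diagonal elements.
Diagonal entries: A[1,1] = 0, A[2,2] = 4
Tr(A) = 0 + 4 = 4

4


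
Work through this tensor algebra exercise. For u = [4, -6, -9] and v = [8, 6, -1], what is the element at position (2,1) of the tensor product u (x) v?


The outer product entry T_{ij} = u_i * v_j.
We need i=2, j=1.
u_2 = -6, v_1 = 8
T_{2,1} = -6 * 8 = -48

-48


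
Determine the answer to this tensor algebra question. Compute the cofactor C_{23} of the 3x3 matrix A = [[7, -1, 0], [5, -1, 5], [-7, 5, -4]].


To find cofactor C_{23}, delete row 2 and column 3.
The resulting 2x2 submatrix is: [[7, -1], [-7, 5]]
Minor M_{23} = 7*5 - -1*-7
  = 35 - 7 = 28
Sign = (-1)^(2+3) = (-1)^5 = -1
Cofactor C_{23} = -1 * 28 = -28

-28


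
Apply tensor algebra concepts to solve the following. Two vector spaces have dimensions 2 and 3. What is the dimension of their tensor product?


The dimension of a tensor product is the product of dimensions.
dim(V) = 2, dim(W) = 3
dim(V (x) W) = 2 * 3 = 6

6


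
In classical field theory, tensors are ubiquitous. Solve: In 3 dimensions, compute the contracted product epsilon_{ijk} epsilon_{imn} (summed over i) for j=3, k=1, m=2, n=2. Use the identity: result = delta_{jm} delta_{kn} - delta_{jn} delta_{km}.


Using the identity: epsilon_{ijk} epsilon_{imn} = delta_{jm} delta_{kn} - delta_{jn} delta_{km}.
delta_{32} = 0
delta_{12} = 0
delta_{32} = 0
delta_{12} = 0
Result = 0 * 0 - 0 * 0 = 0 - 0 = 0

0


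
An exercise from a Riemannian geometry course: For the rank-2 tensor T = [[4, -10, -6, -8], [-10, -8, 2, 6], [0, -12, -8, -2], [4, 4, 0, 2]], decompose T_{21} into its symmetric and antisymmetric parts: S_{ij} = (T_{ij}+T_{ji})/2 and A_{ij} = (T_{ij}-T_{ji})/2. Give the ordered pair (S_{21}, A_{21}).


T_{21} = -10
T_{12} = -10
S_{21} = (-10 + -10)/2 = -20/2 = -10
A_{21} = (-10 - -10)/2 = 0/2 = 0
Check: S + A = -10 + 0 = -10 = T_{21}.

(-10, 0)


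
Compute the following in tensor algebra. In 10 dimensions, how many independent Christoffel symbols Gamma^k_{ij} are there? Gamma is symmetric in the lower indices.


Christoffel symbols Gamma^k_{ij} are symmetric in i,j, so there are d * d(d+1)/2 independent symbols.
d = 10
d(d+1)/2 = 10 * 11 / 2 = 55
Total = 10 * 55 = 550

550


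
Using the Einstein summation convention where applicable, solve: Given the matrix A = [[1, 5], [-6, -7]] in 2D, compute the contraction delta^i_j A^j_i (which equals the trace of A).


The contraction (trace) of a rank-2 tensor is the sum of its diagonal elements.
Diagonal entries: A[1,1] = 1, A[2,2] = -7
Tr(A) = 1 + -7 = -6

-6


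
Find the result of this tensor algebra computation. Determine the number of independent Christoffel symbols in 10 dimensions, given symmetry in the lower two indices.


Christoffel symbols Gamma^k_{ij} are symmetric in i,j, so there are d * d(d+1)/2 independent symbols.
d = 10
d(d+1)/2 = 10 * 11 / 2 = 55
Total = 10 * 55 = 550

550


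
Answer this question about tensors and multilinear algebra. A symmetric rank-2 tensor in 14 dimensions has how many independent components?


A symmetric rank-2 tensor in d dimensions has d(d+1)/2 independent components.
d = 14
d(d+1)/2 = 14 * 15 / 2 = 210 / 2 = 105

105


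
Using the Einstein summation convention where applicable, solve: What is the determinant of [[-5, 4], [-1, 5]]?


For a 2x2 matrix [[a, b], [c, d]], det = a*d - b*c.
a = -5, b = 4, c = -1, d = 5
a*d = -5 * 5 = -25
b*c = 4 * -1 = -4
det = -25 - -4 = -21

-21


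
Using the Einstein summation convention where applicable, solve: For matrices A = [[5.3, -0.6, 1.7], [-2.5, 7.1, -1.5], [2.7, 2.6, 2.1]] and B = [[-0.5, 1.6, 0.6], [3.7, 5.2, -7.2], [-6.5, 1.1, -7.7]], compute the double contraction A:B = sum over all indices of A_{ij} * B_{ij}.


A:B = sum over all i,j of A_{ij} * B_{ij}.
Row 1: 5.3*-0.5=-2.65, -0.6*1.6=-0.96, 1.7*0.6=1.02 => row sum = -2.59
Row 2: -2.5*3.7=-9.25, 7.1*5.2=36.92, -1.5*-7.2=10.8 => row sum = 38.47
Row 3: 2.7*-6.5=-17.55, 2.6*1.1=2.86, 2.1*-7.7=-16.17 => row sum = -30.86
Total = -2.59 + 38.47 + -30.86 = 5.02

5.02


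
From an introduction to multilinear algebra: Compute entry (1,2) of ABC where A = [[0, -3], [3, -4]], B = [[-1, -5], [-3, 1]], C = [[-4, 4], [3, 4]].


(ABC)_{12} = sum_m (AB)_{1m} C_{m2}. First compute row 1 of AB.
(AB)_{11} = 0*-1 + -3*-3 = 9
(AB)_{12} = 0*-5 + -3*1 = -3
Now contract with column 2 of C:
(AB)_{11} * C_{12} = 9 * 4 = 36
(AB)_{12} * C_{22} = -3 * 4 = -12
(ABC)_{12} = 36 + -12 = 24

24


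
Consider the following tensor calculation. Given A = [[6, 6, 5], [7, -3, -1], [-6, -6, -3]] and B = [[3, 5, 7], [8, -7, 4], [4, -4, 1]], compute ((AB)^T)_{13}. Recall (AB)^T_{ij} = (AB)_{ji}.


(AB)^T_{ij} = (AB)_{ji} = sum_k A_{jk} B_{ki}.
For i=1, j=3 we need (AB)_{31}:
A_{31} * B_{11} = -6 * 3 = -18
A_{32} * B_{21} = -6 * 8 = -48
A_{33} * B_{31} = -3 * 4 = -12
Sum = -18 + -48 + -12 = -78

-78


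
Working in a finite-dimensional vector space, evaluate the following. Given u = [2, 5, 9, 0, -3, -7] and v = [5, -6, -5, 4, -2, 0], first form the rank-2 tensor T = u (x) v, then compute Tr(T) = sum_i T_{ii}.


The outer product gives T_{ij} = u_i v_j.
The trace (contraction) is Tr(T) = sum_i T_{ii} = sum_i u_i v_i.
Diagonal entries:
T_{11} = u_1 * v_1 = 2 * 5 = 10
T_{22} = u_2 * v_2 = 5 * -6 = -30
T_{33} = u_3 * v_3 = 9 * -5 = -45
T_{44} = u_4 * v_4 = 0 * 4 = 0
T_{55} = u_5 * v_5 = -3 * -2 = 6
T_{66} = u_6 * v_6 = -7 * 0 = 0
Tr(T) = 10 + -30 + -45 + 0 + 6 + 0 = -59

-59


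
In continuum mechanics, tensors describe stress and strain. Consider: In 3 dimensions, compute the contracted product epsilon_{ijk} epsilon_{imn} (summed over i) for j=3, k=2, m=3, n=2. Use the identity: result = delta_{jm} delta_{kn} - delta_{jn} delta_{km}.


Using the identity: epsilon_{ijk} epsilon_{imn} = delta_{jm} delta_{kn} - delta_{jn} delta_{km}.
delta_{33} = 1
delta_{22} = 1
delta_{32} = 0
delta_{23} = 0
Result = 1 * 1 - 0 * 0 = 1 - 0 = 1

1


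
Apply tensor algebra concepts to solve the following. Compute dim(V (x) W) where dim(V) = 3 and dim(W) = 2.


The dimension of a tensor product is the product of dimensions.
dim(V) = 3, dim(W) = 2
dim(V (x) W) = 3 * 2 = 6

6


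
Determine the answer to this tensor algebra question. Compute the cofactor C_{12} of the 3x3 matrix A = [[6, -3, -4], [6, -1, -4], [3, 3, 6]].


To find cofactor C_{12}, delete row 1 and column 2.
The resulting 2x2 submatrix is: [[6, -4], [3, 6]]
Minor M_{12} = 6*6 - -4*3
  = 36 - -12 = 48
Sign = (-1)^(1+2) = (-1)^3 = -1
Cofactor C_{12} = -1 * 48 = -48

-48


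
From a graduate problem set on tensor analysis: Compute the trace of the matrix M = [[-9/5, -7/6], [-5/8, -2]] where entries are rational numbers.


The trace is the sum of diagonal entries.
Diagonal: M[1,1] = -9/5, M[2,2] = -2
Tr(M) = -9/5 + -2
Computing step by step:
After adding M[1,1]: -9/5
After adding M[2,2]: -19/5
Tr(M) = -19/5

-19/5


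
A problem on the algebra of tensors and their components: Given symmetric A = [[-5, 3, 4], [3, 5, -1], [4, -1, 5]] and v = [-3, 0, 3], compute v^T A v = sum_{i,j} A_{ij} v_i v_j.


First compute Av:
(Av)_1 = -5*-3 + 3*0 + 4*3 = 27
(Av)_2 = 3*-3 + 5*0 + -1*3 = -12
(Av)_3 = 4*-3 + -1*0 + 5*3 = 3
Av = [27, -12, 3]
Then v^T (Av) = -3*27 + 0*-12 + 3*3
= -81 + 0 + 9 = -72

-72


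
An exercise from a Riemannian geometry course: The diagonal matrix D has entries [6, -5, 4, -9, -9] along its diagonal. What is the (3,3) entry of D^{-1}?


For a diagonal matrix, the inverse has entries (D^{-1})_{ii} = 1/d_{ii}.
The diagonal entries are: d_{11} = 6, d_{22} = -5, d_{33} = 4, d_{44} = -9, d_{55} = -9
We need (D^{-1})_{33} = 1/d_{33} = 1/4 = 1/4

1/4


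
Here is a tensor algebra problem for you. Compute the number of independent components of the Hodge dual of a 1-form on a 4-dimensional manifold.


The Hodge dual of a p-form on an n-dimensional manifold is an (n-p)-form.
n = 4, p = 1, so dual degree = 4 - 1 = 3
The number of components is C(n, n-p) = C(4, 3) = 4

4


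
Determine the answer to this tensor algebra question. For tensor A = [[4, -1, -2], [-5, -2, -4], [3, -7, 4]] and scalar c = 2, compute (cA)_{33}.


Scalar multiplication: (cA)_{ij} = c * A_{ij}.
c = 2
A_{33} = 4
(cA)_{33} = 2 * 4 = 8

8


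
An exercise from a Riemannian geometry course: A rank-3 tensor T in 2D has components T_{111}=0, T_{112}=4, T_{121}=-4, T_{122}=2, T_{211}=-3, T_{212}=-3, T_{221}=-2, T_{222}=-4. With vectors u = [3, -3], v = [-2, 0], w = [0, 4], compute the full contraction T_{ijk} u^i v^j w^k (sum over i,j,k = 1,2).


S = sum over i,j,k of T_{ijk} u_i v_j w_k. Expanding all 8 terms:
T_{111}*u_1*v_1*w_1 = 0*3*-2*0 = 0  (running total: 0)
T_{112}*u_1*v_1*w_2 = 4*3*-2*4 = -96  (running total: -96)
T_{121}*u_1*v_2*w_1 = -4*3*0*0 = 0  (running total: -96)
T_{122}*u_1*v_2*w_2 = 2*3*0*4 = 0  (running total: -96)
T_{211}*u_2*v_1*w_1 = -3*-3*-2*0 = 0  (running total: -96)
T_{212}*u_2*v_1*w_2 = -3*-3*-2*4 = -72  (running total: -168)
T_{221}*u_2*v_2*w_1 = -2*-3*0*0 = 0  (running total: -168)
T_{222}*u_2*v_2*w_2 = -4*-3*0*4 = 0  (running total: -168)
S = -168

-168


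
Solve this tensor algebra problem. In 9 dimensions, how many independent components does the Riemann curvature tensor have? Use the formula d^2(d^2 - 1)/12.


The Riemann tensor in d dimensions has d^2(d^2 - 1)/12 independent components.
d = 9, so d^2 = 81
d^2 - 1 = 80
d^2(d^2 - 1) = 81 * 80 = 6480
Divide by 12: 6480 / 12 = 540

540


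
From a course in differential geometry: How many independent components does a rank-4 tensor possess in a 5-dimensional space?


The number of components of a rank-r tensor in d dimensions is d^r.
Here d = 5 and r = 4.
5^4 = 625

625


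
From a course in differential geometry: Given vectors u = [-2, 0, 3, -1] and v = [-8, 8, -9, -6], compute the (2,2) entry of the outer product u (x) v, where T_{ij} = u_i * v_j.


The outer product entry T_{ij} = u_i * v_j.
We need i=2, j=2.
u_2 = 0, v_2 = 8
T_{2,2} = 0 * 8 = 0

0


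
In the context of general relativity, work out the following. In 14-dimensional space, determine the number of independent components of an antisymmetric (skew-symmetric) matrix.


An antisymmetric rank-2 tensor satisfies A_{ij} = -A_{ji}, so diagonal entries are zero.
The independent components are the upper-triangular entries: C(n, 2) = n(n-1)/2.
n = 14
C(14, 2) = 14 * 13 / 2 = 182 / 2 = 91

91


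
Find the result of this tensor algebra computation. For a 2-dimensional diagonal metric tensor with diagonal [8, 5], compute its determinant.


For a diagonal metric, the determinant is the product of diagonal entries.
Diagonal entries: 8, 5
det(g) = 8 * 5 = 40

40


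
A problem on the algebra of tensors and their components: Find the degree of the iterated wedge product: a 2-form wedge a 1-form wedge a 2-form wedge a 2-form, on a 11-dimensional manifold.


The degree of a wedge product is the sum of the degrees of the individual forms.
Degrees: 2, 1, 2, 2
Total degree = 2 + 1 + 2 + 2 = 7

7


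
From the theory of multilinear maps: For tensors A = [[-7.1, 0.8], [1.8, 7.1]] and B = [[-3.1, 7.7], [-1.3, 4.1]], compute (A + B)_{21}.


Tensor addition is component-wise: (A + B)_{ij} = A_{ij} + B_{ij}.
A_{21} = 1.8
B_{21} = -1.3
(A + B)_{21} = 1.8 + -1.3 = 0.5

0.5


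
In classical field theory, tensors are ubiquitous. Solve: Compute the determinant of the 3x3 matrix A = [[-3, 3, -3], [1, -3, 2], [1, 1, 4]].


Expanding along the first row, det(A) = a11*M_11 - a12*M_12 + a13*M_13, where M_1j is the (1,j) minor.
Minor M_11 = -3*4 - 2*1 = -14
Minor M_12 = 1*4 - 2*1 = 2
Minor M_13 = 1*1 - -3*1 = 4
det = -3*(-14) - 3*(2) + -3*(4)
    = 42 - 6 + -12
    = 24

24


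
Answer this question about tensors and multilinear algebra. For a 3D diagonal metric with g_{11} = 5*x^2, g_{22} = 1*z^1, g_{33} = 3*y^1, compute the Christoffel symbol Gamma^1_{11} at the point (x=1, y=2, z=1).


For a diagonal metric, Gamma^k_{ij} = (1/2) g^{kk} (dg_{ik}/dx_j + dg_{jk}/dx_i - dg_{ij}/dx_k).
The metric is diagonal, so g_{ab} = 0 for a != b.
At the given point: g_{11} = 5, g_{22} = 1, g_{33} = 6
g^{11} = 1/5
dg_{11}/dx_1 = dg_{11}/dx_1 = 10
dg_{11}/dx_1 = dg_{11}/dx_1 = 10
dg_{11}/dx_1 = dg_{11}/dx_1 = 10
Numerator = 10 + 10 - 10 = 10
Gamma^1_{11} = 10 / (2 * 5) = 1

1


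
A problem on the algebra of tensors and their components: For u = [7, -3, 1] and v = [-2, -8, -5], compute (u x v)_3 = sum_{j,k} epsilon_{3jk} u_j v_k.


(u x v)_3 = sum_{j,k} epsilon_{3jk} u_j v_k. Only permutations of (1,2,3) contribute; the two non-zero terms are:
eps_{312} u_1 v_2 = 1 * 7 * -8 = -56
eps_{321} u_2 v_1 = -1 * -3 * -2 = -6
(u x v)_3 = -62

-62


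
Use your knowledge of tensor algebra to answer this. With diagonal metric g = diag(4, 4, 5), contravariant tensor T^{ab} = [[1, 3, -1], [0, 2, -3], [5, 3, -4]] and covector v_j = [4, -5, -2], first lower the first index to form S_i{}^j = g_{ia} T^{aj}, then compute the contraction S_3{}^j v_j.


Step 1: lower the first index. For a diagonal metric, g_{ia} T^{aj} = g_{ii} T^{ij} (no sum on i).
g_{33} = 5
S_3{}^1 = 5 * T^{31} = 5 * 5 = 25
S_3{}^2 = 5 * T^{32} = 5 * 3 = 15
S_3{}^3 = 5 * T^{33} = 5 * -4 = -20
Step 2: contract S_3{}^j with v_j.
S_3{}^1 * v_1 = 25 * 4 = 100
S_3{}^2 * v_2 = 15 * -5 = -75
S_3{}^3 * v_3 = -20 * -2 = 40
Result = 100 + -75 + 40 = 65

65


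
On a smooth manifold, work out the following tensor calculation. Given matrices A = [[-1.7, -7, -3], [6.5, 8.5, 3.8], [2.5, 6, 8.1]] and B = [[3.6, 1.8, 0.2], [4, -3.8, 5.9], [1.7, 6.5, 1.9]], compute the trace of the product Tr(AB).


Tr(AB) = sum_i (AB)_{ii} where (AB)_{ii} = sum_k A_{ik} B_{ki}.
(AB)_{11} = -1.7*3.6 + -7*4 + -3*1.7 = -39.22
(AB)_{22} = 6.5*1.8 + 8.5*-3.8 + 3.8*6.5 = 4.1
(AB)_{33} = 2.5*0.2 + 6*5.9 + 8.1*1.9 = 51.29
Tr(AB) = -39.22 + 4.1 + 51.29 = 16.17

16.17


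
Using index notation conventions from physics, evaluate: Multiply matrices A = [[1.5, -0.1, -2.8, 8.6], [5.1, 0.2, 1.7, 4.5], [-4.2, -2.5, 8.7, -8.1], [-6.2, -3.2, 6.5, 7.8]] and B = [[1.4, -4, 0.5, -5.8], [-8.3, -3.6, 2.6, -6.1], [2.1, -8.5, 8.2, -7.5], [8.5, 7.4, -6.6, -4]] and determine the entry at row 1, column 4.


(AB)_{ij} = sum_k A_{ik} B_{kj}.
For i=1, j=4:
A_{11} * B_{14} = 1.5 * -5.8 = -8.7
A_{12} * B_{24} = -0.1 * -6.1 = 0.61
A_{13} * B_{34} = -2.8 * -7.5 = 21
A_{14} * B_{44} = 8.6 * -4 = -34.4
Sum = -8.7 + 0.61 + 21 + -34.4 = -21.49

-21.49


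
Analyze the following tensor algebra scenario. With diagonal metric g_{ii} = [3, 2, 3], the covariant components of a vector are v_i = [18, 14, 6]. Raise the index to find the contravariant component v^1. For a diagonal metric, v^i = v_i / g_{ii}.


To raise an index with a diagonal metric: v^i = v_i / g_{ii}.
For index 1: v_1 = 18, g_{11} = 3
v^1 = 18 / 3 = 6

6


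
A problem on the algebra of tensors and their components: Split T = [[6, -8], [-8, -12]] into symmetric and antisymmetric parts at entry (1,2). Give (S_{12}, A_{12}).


T_{12} = -8
T_{21} = -8
S_{12} = (-8 + -8)/2 = -16/2 = -8
A_{12} = (-8 - -8)/2 = 0/2 = 0
Check: S + A = -8 + 0 = -8 = T_{12}.

(-8, 0)


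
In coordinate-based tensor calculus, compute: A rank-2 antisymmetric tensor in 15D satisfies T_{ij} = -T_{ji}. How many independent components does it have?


An antisymmetric rank-2 tensor satisfies A_{ij} = -A_{ji}, so diagonal entries are zero.
The independent components are the upper-triangular entries: C(n, 2) = n(n-1)/2.
n = 15
C(15, 2) = 15 * 14 / 2 = 210 / 2 = 105

105


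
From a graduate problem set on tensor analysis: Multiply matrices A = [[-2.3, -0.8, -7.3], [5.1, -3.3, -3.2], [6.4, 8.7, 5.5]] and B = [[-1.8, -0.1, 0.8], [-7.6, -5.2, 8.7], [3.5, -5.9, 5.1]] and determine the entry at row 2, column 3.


(AB)_{ij} = sum_k A_{ik} B_{kj}.
For i=2, j=3:
A_{21} * B_{13} = 5.1 * 0.8 = 4.08
A_{22} * B_{23} = -3.3 * 8.7 = -28.71
A_{23} * B_{33} = -3.2 * 5.1 = -16.32
Sum = 4.08 + -28.71 + -16.32 = -40.95

-40.95


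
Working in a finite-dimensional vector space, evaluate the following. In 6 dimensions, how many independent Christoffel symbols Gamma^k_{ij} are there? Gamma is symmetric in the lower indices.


Christoffel symbols Gamma^k_{ij} are symmetric in i,j, so there are d * d(d+1)/2 independent symbols.
d = 6
d(d+1)/2 = 6 * 7 / 2 = 21
Total = 6 * 21 = 126

126


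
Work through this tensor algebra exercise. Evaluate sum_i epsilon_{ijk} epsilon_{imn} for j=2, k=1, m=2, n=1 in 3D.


Using the identity: epsilon_{ijk} epsilon_{imn} = delta_{jm} delta_{kn} - delta_{jn} delta_{km}.
delta_{22} = 1
delta_{11} = 1
delta_{21} = 0
delta_{12} = 0
Result = 1 * 1 - 0 * 0 = 1 - 0 = 1

1


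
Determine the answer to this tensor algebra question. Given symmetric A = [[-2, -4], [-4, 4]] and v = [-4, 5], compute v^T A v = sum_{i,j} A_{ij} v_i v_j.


First compute Av:
(Av)_1 = -2*-4 + -4*5 = -12
(Av)_2 = -4*-4 + 4*5 = 36
Av = [-12, 36]
Then v^T (Av) = -4*-12 + 5*36
= 48 + 180 = 228

228


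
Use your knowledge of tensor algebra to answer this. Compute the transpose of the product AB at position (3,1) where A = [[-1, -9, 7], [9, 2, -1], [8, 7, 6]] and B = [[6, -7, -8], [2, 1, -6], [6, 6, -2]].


(AB)^T_{ij} = (AB)_{ji} = sum_k A_{jk} B_{ki}.
For i=3, j=1 we need (AB)_{13}:
A_{11} * B_{13} = -1 * -8 = 8
A_{12} * B_{23} = -9 * -6 = 54
A_{13} * B_{33} = 7 * -2 = -14
Sum = 8 + 54 + -14 = 48

48


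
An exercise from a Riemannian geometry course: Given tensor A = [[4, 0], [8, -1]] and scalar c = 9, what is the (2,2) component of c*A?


Scalar multiplication: (cA)_{ij} = c * A_{ij}.
c = 9
A_{22} = -1
(cA)_{22} = 9 * -1 = -9

-9


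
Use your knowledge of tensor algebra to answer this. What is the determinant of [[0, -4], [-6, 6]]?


For a 2x2 matrix [[a, b], [c, d]], det = a*d - b*c.
a = 0, b = -4, c = -6, d = 6
a*d = 0 * 6 = 0
b*c = -4 * -6 = 24
det = 0 - 24 = -24

-24


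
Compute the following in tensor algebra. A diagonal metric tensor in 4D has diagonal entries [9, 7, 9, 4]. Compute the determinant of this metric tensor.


For a diagonal metric, the determinant is the product of diagonal entries.
Diagonal entries: 9, 7, 9, 4
det(g) = 9 * 7 * 9 * 4 = 2268

2268


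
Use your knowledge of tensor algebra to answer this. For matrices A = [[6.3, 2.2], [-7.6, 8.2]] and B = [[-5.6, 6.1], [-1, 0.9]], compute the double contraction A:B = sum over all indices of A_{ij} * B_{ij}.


A:B = sum over all i,j of A_{ij} * B_{ij}.
Row 1: 6.3*-5.6=-35.28, 2.2*6.1=13.42 => row sum = -21.86
Row 2: -7.6*-1=7.6, 8.2*0.9=7.38 => row sum = 14.98
Total = -21.86 + 14.98 = -6.88

-6.88


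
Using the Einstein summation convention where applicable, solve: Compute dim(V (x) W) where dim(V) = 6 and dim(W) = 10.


The dimension of a tensor product is the product of dimensions.
dim(V) = 6, dim(W) = 10
dim(V (x) W) = 6 * 10 = 60

60


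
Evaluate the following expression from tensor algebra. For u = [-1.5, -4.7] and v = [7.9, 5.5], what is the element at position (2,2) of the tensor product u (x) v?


The outer product entry T_{ij} = u_i * v_j.
We need i=2, j=2.
u_2 = -4.7, v_2 = 5.5
T_{2,2} = -4.7 * 5.5 = -25.85

-25.85


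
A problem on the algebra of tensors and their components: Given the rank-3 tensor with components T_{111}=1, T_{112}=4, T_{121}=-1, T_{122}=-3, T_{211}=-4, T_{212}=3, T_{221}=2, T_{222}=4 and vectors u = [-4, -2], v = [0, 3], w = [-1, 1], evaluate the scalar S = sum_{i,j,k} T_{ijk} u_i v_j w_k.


S = sum over i,j,k of T_{ijk} u_i v_j w_k. Expanding all 8 terms:
T_{111}*u_1*v_1*w_1 = 1*-4*0*-1 = 0  (running total: 0)
T_{112}*u_1*v_1*w_2 = 4*-4*0*1 = 0  (running total: 0)
T_{121}*u_1*v_2*w_1 = -1*-4*3*-1 = -12  (running total: -12)
T_{122}*u_1*v_2*w_2 = -3*-4*3*1 = 36  (running total: 24)
T_{211}*u_2*v_1*w_1 = -4*-2*0*-1 = 0  (running total: 24)
T_{212}*u_2*v_1*w_2 = 3*-2*0*1 = 0  (running total: 24)
T_{221}*u_2*v_2*w_1 = 2*-2*3*-1 = 12  (running total: 36)
T_{222}*u_2*v_2*w_2 = 4*-2*3*1 = -24  (running total: 12)
S = 12

12


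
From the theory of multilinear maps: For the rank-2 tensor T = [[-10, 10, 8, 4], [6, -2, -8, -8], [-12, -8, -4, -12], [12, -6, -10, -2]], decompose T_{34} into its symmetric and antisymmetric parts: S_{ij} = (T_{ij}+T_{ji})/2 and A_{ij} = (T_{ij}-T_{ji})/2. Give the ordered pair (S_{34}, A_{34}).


T_{34} = -12
T_{43} = -10
S_{34} = (-12 + -10)/2 = -22/2 = -11
A_{34} = (-12 - -10)/2 = -2/2 = -1
Check: S + A = -11 + -1 = -12 = T_{34}.

(-11, -1)


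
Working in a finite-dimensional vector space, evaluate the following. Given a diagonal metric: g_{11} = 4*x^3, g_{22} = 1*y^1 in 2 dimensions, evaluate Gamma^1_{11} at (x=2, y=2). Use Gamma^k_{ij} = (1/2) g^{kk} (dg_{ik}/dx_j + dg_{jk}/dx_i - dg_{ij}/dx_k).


For a diagonal metric, Gamma^k_{ij} = (1/2) g^{kk} (dg_{ik}/dx_j + dg_{jk}/dx_i - dg_{ij}/dx_k).
The metric is diagonal, so g_{ab} = 0 for a != b.
At the given point: g_{11} = 32, g_{22} = 2
g^{11} = 1/32
dg_{11}/dx_1 = dg_{11}/dx_1 = 48
dg_{11}/dx_1 = dg_{11}/dx_1 = 48
dg_{11}/dx_1 = dg_{11}/dx_1 = 48
Numerator = 48 + 48 - 48 = 48
Gamma^1_{11} = 48 / (2 * 32) = 3/4

3/4


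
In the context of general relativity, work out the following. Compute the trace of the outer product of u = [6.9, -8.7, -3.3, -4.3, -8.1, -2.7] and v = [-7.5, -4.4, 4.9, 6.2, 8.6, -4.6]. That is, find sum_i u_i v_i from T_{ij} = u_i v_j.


The outer product gives T_{ij} = u_i v_j.
The trace (contraction) is Tr(T) = sum_i T_{ii} = sum_i u_i v_i.
Diagonal entries:
T_{11} = u_1 * v_1 = 6.9 * -7.5 = -51.75
T_{22} = u_2 * v_2 = -8.7 * -4.4 = 38.28
T_{33} = u_3 * v_3 = -3.3 * 4.9 = -16.17
T_{44} = u_4 * v_4 = -4.3 * 6.2 = -26.66
T_{55} = u_5 * v_5 = -8.1 * 8.6 = -69.66
T_{66} = u_6 * v_6 = -2.7 * -4.6 = 12.42
Tr(T) = -51.75 + 38.28 + -16.17 + -26.66 + -69.66 + 12.42 = -113.54

-113.54
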